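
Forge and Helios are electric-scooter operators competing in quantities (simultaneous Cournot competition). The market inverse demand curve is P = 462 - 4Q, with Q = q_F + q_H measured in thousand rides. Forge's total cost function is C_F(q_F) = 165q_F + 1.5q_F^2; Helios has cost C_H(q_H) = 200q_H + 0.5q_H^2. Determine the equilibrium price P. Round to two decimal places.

302.05

Forge's profit: π_F = (462 - 4Q)q_F - (165q_F + (3/2)q_F²). Setting ∂π_F/∂q_F = 0: 297 - 11q_F - 4(q_H) = 0.
Helios's profit: π_H = (462 - 4Q)q_H - (200q_H + (1/2)q_H²). Setting ∂π_H/∂q_H = 0: 262 - 9q_H - 4(q_F) = 0.
So q_F = (297 - 4q_H)/11 and q_H = (262 - 4q_F)/9.
Solving the pair: q_F = 1625/83, q_H = 1694/83.
Total output Q = 39.9880, so price P = 462 - 4·39.9880 = 302.0482.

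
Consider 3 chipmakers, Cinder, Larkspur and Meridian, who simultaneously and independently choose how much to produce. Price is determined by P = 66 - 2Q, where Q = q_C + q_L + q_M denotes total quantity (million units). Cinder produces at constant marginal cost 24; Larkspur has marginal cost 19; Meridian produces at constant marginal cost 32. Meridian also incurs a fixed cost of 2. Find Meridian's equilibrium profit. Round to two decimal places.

Cinder's profit: π_C = (66 - 2Q)q_C - (24q_C). Setting ∂π_C/∂q_C = 0: 42 - 4q_C - 2(q_L + q_M) = 0.
Larkspur's profit: π_L = (66 - 2Q)q_L - (19q_L). Setting ∂π_L/∂q_L = 0: 47 - 4q_L - 2(q_C + q_M) = 0.
Meridian's first-order condition: 34 - 4q_M - 2(q_C + q_L) = 0.
Summing all 3 equations gives 123 − 8Q = 0, hence Q = 123/8.
Back-substituting: q_C = (42 − 123/4)/2 = 45/8, q_L = (47 − 123/4)/2 = 65/8, q_M = (34 − 123/4)/2 = 13/8.
Price P = 66 - 2·(123/8) = 141/4.
Meridian's profit: (141/4 - 32)·(13/8) - 2 = 105/32.

3.28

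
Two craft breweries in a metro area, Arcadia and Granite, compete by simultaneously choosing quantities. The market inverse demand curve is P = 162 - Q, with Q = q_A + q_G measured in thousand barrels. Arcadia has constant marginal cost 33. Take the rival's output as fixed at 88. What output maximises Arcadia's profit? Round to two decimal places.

20.50

With the rival's output fixed at 88, Arcadia's profit is π_A = (162 - 88 - q_A)q_A - (33q_A) = (74 - q_A)q_A - (33q_A).
∂π_A/∂q_A = 41 - 2q_A = 0, so q_A = 41/2.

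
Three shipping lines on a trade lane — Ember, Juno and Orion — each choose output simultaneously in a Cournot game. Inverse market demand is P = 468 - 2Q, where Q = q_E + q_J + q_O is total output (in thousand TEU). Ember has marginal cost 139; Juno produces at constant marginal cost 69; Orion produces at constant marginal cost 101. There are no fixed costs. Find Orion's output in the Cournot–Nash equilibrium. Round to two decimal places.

46.63

Ember's profit: π_E = (468 - 2Q)q_E - (139q_E). Setting ∂π_E/∂q_E = 0: 329 - 4q_E - 2(q_J + q_O) = 0.
Juno's first-order condition: 399 - 4q_J - 2(q_E + q_O) = 0.
Orion's first-order condition: 367 - 4q_O - 2(q_E + q_J) = 0.
Adding the 3 first-order conditions: 1095 − 8Q = 0, so Q = 1095/8.
Back-substituting: q_E = (329 − 1095/4)/2 = 221/8, q_J = (399 − 1095/4)/2 = 501/8, q_O = (367 − 1095/4)/2 = 373/8.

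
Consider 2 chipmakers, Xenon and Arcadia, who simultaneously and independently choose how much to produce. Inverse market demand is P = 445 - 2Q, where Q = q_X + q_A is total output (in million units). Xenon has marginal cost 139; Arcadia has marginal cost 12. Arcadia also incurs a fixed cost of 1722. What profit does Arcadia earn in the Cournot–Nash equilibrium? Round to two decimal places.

Xenon's profit: π_X = (445 - 2Q)q_X - (139q_X). Setting ∂π_X/∂q_X = 0: 306 - 4q_X - 2(q_A) = 0.
Arcadia's first-order condition: 433 - 4q_A - 2(q_X) = 0.
Rearranging gives the reaction functions q_X = (306 - 2q_A)/4 and q_A = (433 - 2q_X)/4.
Substituting one into the other gives q_X = 179/6 and q_A = 280/3.
Price P = 445 - 2·(739/6) = 596/3.
Arcadia's profit: (596/3 - 12)·(280/3) - 1722 = 15700.2222.

15700.22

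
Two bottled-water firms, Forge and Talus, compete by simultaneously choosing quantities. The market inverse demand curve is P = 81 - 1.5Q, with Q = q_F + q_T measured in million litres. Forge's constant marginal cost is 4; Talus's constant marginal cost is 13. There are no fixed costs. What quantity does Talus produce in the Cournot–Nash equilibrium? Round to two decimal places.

Forge's profit: π_F = (81 - 1.5Q)q_F - (4q_F). Setting ∂π_F/∂q_F = 0: 77 - 3q_F - (3/2)(q_T) = 0.
Talus's profit: π_T = (81 - 1.5Q)q_T - (13q_T). Setting ∂π_T/∂q_T = 0: 68 - 3q_T - (3/2)(q_F) = 0.
So q_F = (77 - (3/2)q_T)/3 and q_T = (68 - (3/2)q_F)/3.
Solving the pair: q_F = 172/9, q_T = 118/9.

13.11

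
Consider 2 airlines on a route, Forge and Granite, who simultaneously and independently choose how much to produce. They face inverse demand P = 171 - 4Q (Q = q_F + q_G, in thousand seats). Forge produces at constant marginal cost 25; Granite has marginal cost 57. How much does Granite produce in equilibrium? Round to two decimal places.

Forge's profit: π_F = (171 - 4Q)q_F - (25q_F). Setting ∂π_F/∂q_F = 0: 146 - 8q_F - 4(q_G) = 0.
Granite's first-order condition: 114 - 8q_G - 4(q_F) = 0.
So q_F = (146 - 4q_G)/8 and q_G = (114 - 4q_F)/8.
Substituting one into the other gives q_F = 89/6 and q_G = 41/6.

6.83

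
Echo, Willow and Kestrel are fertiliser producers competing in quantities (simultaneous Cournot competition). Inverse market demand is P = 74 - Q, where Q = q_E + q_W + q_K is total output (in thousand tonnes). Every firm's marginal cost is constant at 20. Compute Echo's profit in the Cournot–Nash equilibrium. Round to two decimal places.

182.25

Each firm earns π_i = (74 - Q)q_i - 20q_i.
Setting ∂π_i/∂q_i = 0 with rivals' quantities fixed: 54 - 2q_i - Σ_{j≠i} q_j = 0.
By symmetry each firm produces the same amount; substituting Σ_{j≠i} q_j = 2q_i yields q_i = 54/4 = 27/2.
Price P = 74 - 81/2 = 67/2.
Echo's profit: (67/2 - 20)·(27/2) = 729/4.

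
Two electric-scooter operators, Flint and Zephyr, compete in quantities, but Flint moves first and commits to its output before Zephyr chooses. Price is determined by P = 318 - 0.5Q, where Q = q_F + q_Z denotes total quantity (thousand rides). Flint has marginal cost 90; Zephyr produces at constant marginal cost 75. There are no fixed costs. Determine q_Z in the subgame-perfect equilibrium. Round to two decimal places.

136.50

The follower Zephyr best-responds to any q_F: π_Z = (318 - 0.5Q)q_Z - 75q_Z.
Follower FOC: 243 - (1/2)q_F - q_Z = 0, so q_Z(q_F) = (243 - (1/2)q_F).
Flint substitutes q_Z(q_F) into its own profit: π_F = q_F(318 - (1/2)q_F - (243 - (1/2)q_F)/2) - 90q_F = (393/2 - (1/4)q_F)q_F - 90q_F.
The leader's first-order condition 213/2 - (1/2)q_F = 0 yields q_F = 213.
Then q_Z = (243 - (1/2)·213) = 273/2.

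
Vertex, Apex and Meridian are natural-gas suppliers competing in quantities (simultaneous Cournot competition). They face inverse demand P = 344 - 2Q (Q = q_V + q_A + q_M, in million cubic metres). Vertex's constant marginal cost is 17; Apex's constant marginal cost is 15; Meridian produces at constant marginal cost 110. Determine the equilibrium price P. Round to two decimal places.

Vertex's profit: π_V = (344 - 2Q)q_V - (17q_V). Setting ∂π_V/∂q_V = 0: 327 - 4q_V - 2(q_A + q_M) = 0.
Apex's profit: π_A = (344 - 2Q)q_A - (15q_A). Setting ∂π_A/∂q_A = 0: 329 - 4q_A - 2(q_V + q_M) = 0.
Meridian's profit: π_M = (344 - 2Q)q_M - (110q_M). Setting ∂π_M/∂q_M = 0: 234 - 4q_M - 2(q_V + q_A) = 0.
Adding the 3 first-order conditions: 890 − 8Q = 0, so Q = 445/4.
Back-substituting: q_V = (327 − 445/2)/2 = 209/4, q_A = (329 − 445/2)/2 = 213/4, q_M = (234 − 445/2)/2 = 23/4.
Total output Q = 445/4, so price P = 344 - 2·(445/4) = 243/2.

121.50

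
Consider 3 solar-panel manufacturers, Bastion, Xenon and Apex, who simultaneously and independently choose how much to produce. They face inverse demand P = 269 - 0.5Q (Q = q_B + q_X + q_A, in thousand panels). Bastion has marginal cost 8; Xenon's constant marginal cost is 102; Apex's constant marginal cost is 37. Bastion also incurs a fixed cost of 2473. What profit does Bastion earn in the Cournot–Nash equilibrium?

Bastion's profit: π_B = (269 - 0.5Q)q_B - (8q_B). Setting ∂π_B/∂q_B = 0: 261 - q_B - (1/2)(q_X + q_A) = 0.
Xenon's profit: π_X = (269 - 0.5Q)q_X - (102q_X). Setting ∂π_X/∂q_X = 0: 167 - q_X - (1/2)(q_B + q_A) = 0.
Apex's profit: π_A = (269 - 0.5Q)q_A - (37q_A). Setting ∂π_A/∂q_A = 0: 232 - q_A - (1/2)(q_B + q_X) = 0.
Summing all 3 equations gives 660 − 2Q = 0, hence Q = 330.
Back-substituting: q_B = (261 − 165)/(1/2) = 192, q_X = (167 − 165)/(1/2) = 4, q_A = (232 − 165)/(1/2) = 134.
Price P = 269 - (1/2)·330 = 104.
Bastion's profit: (104 - 8)·192 - 2473 = 15959.

15959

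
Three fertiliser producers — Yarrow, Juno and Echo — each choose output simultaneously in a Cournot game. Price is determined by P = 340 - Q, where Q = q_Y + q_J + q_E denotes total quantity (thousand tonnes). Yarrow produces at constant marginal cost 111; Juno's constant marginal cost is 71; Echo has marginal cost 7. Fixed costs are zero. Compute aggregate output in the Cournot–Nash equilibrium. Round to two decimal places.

207.75

Yarrow's profit: π_Y = (340 - Q)q_Y - (111q_Y). Setting ∂π_Y/∂q_Y = 0: 229 - 2q_Y - (q_J + q_E) = 0.
Juno's first-order condition: 269 - 2q_J - (q_Y + q_E) = 0.
Echo's first-order condition: 333 - 2q_E - (q_Y + q_J) = 0.
Adding the 3 first-order conditions: 831 − 4Q = 0, so Q = 831/4.
Back-substituting: q_Y = (229 − 831/4) = 85/4, q_J = (269 − 831/4) = 245/4, q_E = (333 − 831/4) = 501/4.
Total output Q = 85/4 + 245/4 + 501/4 = 831/4.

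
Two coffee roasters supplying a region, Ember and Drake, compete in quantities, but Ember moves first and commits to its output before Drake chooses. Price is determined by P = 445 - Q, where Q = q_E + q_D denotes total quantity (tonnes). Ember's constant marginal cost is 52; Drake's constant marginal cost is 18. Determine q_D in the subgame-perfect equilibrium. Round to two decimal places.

123.75

Solve by backward induction. Given q_E, the follower Drake maximises π_D = (445 - q_E - q_D)q_D - 18q_D.
∂π_D/∂q_D = 427 - q_E - 2q_D = 0 gives the reaction function q_D = (427 - q_E)/2.
The leader anticipates this reaction. Substituting into P = 445 - Q gives P = 463/2 - (1/2)q_E, so π_E = (463/2 - (1/2)q_E)q_E - 52q_E.
Maximising: ∂π_E/∂q_E = 359/2 - q_E = 0, giving q_E = 359/2.
Then q_D = (427 - 359/2)/2 = 495/4.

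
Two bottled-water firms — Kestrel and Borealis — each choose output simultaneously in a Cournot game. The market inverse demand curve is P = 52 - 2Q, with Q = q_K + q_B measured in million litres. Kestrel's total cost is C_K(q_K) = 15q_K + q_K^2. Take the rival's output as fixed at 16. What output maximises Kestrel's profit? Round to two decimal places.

With the rival's output fixed at 16, Kestrel's profit is π_K = (52 - 2·16 - 2q_K)q_K - (15q_K + q_K²) = (20 - 2q_K)q_K - (15q_K + q_K²).
∂π_K/∂q_K = 5 - 6q_K = 0, so q_K = 5/6.

0.83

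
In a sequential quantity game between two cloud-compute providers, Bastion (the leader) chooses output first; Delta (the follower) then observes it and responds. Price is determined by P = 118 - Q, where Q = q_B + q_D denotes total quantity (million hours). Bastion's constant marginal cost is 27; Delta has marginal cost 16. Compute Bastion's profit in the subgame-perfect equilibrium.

800

The follower Delta best-responds to any q_B: π_D = (118 - Q)q_D - 16q_D.
Follower FOC: 102 - q_B - 2q_D = 0, so q_D(q_B) = (102 - q_B)/2.
The leader anticipates this reaction. Substituting into P = 118 - Q gives P = 67 - (1/2)q_B, so π_B = (67 - (1/2)q_B)q_B - 27q_B.
Maximising: ∂π_B/∂q_B = 40 - q_B = 0, giving q_B = 40.
Then q_D = (102 - 40)/2 = 31.
Price P = 118 - 71 = 47.
Bastion's profit: (47 - 27)·40 = 800.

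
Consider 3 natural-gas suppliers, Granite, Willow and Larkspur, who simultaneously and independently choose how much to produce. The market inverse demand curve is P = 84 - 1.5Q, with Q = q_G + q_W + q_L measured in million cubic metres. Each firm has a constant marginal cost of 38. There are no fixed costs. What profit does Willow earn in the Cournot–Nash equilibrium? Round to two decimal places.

Each firm earns π_i = (84 - 1.5Q)q_i - 38q_i.
Setting ∂π_i/∂q_i = 0 with rivals' quantities fixed: 46 - 3q_i - (3/2)·Σ_{j≠i} q_j = 0.
With identical firms every q_j equals q_i, so Σ_{j≠i} q_j = 2q_i and 46 = 6q_i, giving q_i = 23/3.
Price P = 84 - (3/2)·23 = 99/2.
Willow's profit: (99/2 - 38)·(23/3) = 529/6.

88.17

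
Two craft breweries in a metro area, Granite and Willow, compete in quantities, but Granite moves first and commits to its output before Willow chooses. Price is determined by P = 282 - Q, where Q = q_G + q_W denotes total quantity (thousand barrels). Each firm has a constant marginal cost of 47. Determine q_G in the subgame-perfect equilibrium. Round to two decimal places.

117.50

Solve by backward induction. Given q_G, the follower Willow maximises π_W = (282 - q_G - q_W)q_W - 47q_W.
Setting the follower's marginal profit to zero, 235 - q_G - 2q_W = 0, i.e. q_W = (235 - q_G)/2.
The leader anticipates this reaction. Substituting into P = 282 - Q gives P = 329/2 - (1/2)q_G, so π_G = (329/2 - (1/2)q_G)q_G - 47q_G.
The leader's first-order condition 235/2 - q_G = 0 yields q_G = 235/2.
Then q_W = (235 - 235/2)/2 = 235/4.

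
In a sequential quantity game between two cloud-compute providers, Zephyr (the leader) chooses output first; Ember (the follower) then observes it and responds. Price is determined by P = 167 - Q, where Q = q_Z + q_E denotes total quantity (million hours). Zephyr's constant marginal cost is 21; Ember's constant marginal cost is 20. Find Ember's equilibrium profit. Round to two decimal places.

Solve by backward induction. Given q_Z, the follower Ember maximises π_E = (167 - q_Z - q_E)q_E - 20q_E.
Setting the follower's marginal profit to zero, 147 - q_Z - 2q_E = 0, i.e. q_E = (147 - q_Z)/2.
Zephyr substitutes q_E(q_Z) into its own profit: π_Z = q_Z(167 - q_Z - (147 - q_Z)/2) - 21q_Z = (187/2 - (1/2)q_Z)q_Z - 21q_Z.
Leader FOC: 145/2 - q_Z = 0, so q_Z = 145/2.
Then q_E = (147 - 145/2)/2 = 149/4.
Price P = 167 - 439/4 = 229/4.
Ember's profit: (229/4 - 20)·(149/4) = 1387.5625.

1387.56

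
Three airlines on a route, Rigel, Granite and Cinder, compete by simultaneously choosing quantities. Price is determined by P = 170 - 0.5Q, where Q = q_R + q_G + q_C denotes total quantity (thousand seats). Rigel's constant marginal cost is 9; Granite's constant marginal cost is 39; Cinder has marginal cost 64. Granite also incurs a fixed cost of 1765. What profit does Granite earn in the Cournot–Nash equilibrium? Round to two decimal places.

Rigel's profit: π_R = (170 - 0.5Q)q_R - (9q_R). Setting ∂π_R/∂q_R = 0: 161 - q_R - (1/2)(q_G + q_C) = 0.
Granite's first-order condition: 131 - q_G - (1/2)(q_R + q_C) = 0.
Cinder's profit: π_C = (170 - 0.5Q)q_C - (64q_C). Setting ∂π_C/∂q_C = 0: 106 - q_C - (1/2)(q_R + q_G) = 0.
Adding the 3 first-order conditions: 398 − 2Q = 0, so Q = 199.
Back-substituting: q_R = (161 − 199/2)/(1/2) = 123, q_G = (131 − 199/2)/(1/2) = 63, q_C = (106 − 199/2)/(1/2) = 13.
Price P = 170 - (1/2)·199 = 141/2.
Granite's profit: (141/2 - 39)·63 - 1765 = 439/2.

219.50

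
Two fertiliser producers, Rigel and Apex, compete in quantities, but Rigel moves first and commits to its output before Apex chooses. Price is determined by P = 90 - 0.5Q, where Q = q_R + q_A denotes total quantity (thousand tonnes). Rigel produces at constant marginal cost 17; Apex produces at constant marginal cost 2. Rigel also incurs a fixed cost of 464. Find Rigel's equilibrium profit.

The follower Apex best-responds to any q_R: π_A = (90 - 0.5Q)q_A - 2q_A.
Setting the follower's marginal profit to zero, 88 - (1/2)q_R - q_A = 0, i.e. q_A = (88 - (1/2)q_R).
The leader anticipates this reaction. Substituting into P = 90 - 0.5Q gives P = 46 - (1/4)q_R, so π_R = (46 - (1/4)q_R)q_R - 17q_R.
Maximising: ∂π_R/∂q_R = 29 - (1/2)q_R = 0, giving q_R = 58.
Then q_A = (88 - (1/2)·58) = 59.
Price P = 90 - (1/2)·117 = 63/2.
Rigel's profit: (63/2 - 17)·58 - 464 = 377.

377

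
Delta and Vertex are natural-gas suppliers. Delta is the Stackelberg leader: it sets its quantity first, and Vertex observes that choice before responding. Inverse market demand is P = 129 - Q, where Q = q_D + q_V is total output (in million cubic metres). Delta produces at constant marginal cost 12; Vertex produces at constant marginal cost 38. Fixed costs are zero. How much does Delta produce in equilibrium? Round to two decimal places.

Solve by backward induction. Given q_D, the follower Vertex maximises π_V = (129 - q_D - q_V)q_V - 38q_V.
Follower FOC: 91 - q_D - 2q_V = 0, so q_V(q_D) = (91 - q_D)/2.
Delta substitutes q_V(q_D) into its own profit: π_D = q_D(129 - q_D - (91 - q_D)/2) - 12q_D = (167/2 - (1/2)q_D)q_D - 12q_D.
Leader FOC: 143/2 - q_D = 0, so q_D = 143/2.
Then q_V = (91 - 143/2)/2 = 39/4.

71.50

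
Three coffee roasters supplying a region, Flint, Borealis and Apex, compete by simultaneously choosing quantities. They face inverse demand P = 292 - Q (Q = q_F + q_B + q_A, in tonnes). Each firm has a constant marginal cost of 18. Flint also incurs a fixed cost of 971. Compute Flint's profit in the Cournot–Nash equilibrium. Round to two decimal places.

3721.25

A representative firm's profit is π_i = q_i(292 - Q) - 18q_i.
First-order condition (treating rivals' output as given): 274 - 2q_i - Σ_{j≠i} q_j = 0.
With identical firms every q_j equals q_i, so Σ_{j≠i} q_j = 2q_i and 274 = 4q_i, giving q_i = 137/2.
Price P = 292 - 411/2 = 173/2.
Flint's profit: (173/2 - 18)·(137/2) - 971 = 3721.2500.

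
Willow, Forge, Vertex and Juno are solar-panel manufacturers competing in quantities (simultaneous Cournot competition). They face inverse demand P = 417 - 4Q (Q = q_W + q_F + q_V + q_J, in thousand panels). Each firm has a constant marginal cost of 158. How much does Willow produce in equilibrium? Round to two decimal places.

Each firm earns π_i = (417 - 4Q)q_i - 158q_i.
Setting ∂π_i/∂q_i = 0 with rivals' quantities fixed: 259 - 8q_i - 4·Σ_{j≠i} q_j = 0.
With identical firms every q_j equals q_i, so Σ_{j≠i} q_j = 3q_i and 259 = 20q_i, giving q_i = 259/20.

12.95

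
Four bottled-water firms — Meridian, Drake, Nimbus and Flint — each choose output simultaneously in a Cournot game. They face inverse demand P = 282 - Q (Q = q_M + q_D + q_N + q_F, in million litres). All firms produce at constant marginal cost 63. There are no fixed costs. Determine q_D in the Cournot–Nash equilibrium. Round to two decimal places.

Each firm earns π_i = (282 - Q)q_i - 63q_i.
Setting ∂π_i/∂q_i = 0 with rivals' quantities fixed: 219 - 2q_i - Σ_{j≠i} q_j = 0.
By symmetry each firm produces the same amount; substituting Σ_{j≠i} q_j = 3q_i yields q_i = 219/5.

43.80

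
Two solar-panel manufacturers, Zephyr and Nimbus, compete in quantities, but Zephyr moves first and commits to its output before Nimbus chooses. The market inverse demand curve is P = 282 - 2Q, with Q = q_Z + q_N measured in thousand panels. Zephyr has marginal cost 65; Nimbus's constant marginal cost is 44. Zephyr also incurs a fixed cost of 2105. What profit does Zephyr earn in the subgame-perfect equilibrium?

The follower Nimbus best-responds to any q_Z: π_N = (282 - 2Q)q_N - 44q_N.
∂π_N/∂q_N = 238 - 2q_Z - 4q_N = 0 gives the reaction function q_N = (238 - 2q_Z)/4.
The leader anticipates this reaction. Substituting into P = 282 - 2Q gives P = 163 - q_Z, so π_Z = (163 - q_Z)q_Z - 65q_Z.
Leader FOC: 98 - 2q_Z = 0, so q_Z = 49.
Then q_N = (238 - 2·49)/4 = 35.
Price P = 282 - 2·84 = 114.
Zephyr's profit: (114 - 65)·49 - 2105 = 296.

296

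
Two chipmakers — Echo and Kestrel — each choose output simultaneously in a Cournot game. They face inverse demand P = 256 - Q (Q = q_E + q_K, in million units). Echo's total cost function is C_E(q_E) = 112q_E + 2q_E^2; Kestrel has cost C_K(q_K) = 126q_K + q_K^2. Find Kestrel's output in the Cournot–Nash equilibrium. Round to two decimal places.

27.65

Echo's profit: π_E = (256 - Q)q_E - (112q_E + 2q_E²). Setting ∂π_E/∂q_E = 0: 144 - 6q_E - (q_K) = 0.
Kestrel's profit: π_K = (256 - Q)q_K - (126q_K + q_K²). Setting ∂π_K/∂q_K = 0: 130 - 4q_K - (q_E) = 0.
Rearranging gives the reaction functions q_E = (144 - q_K)/6 and q_K = (130 - q_E)/4.
Substituting one into the other gives q_E = 446/23 and q_K = 636/23.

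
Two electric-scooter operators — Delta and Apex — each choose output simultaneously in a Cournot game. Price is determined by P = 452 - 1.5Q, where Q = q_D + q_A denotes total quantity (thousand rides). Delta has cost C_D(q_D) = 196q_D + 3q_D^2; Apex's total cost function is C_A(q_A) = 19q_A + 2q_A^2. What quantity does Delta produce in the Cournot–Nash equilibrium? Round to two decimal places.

18.81

Delta's profit: π_D = (452 - 1.5Q)q_D - (196q_D + 3q_D²). Setting ∂π_D/∂q_D = 0: 256 - 9q_D - (3/2)(q_A) = 0.
Apex's first-order condition: 433 - 7q_A - (3/2)(q_D) = 0.
Rearranging gives the reaction functions q_D = (256 - (3/2)q_A)/9 and q_A = (433 - (3/2)q_D)/7.
Solving the pair: q_D = 18.8066, q_A = 57.8272.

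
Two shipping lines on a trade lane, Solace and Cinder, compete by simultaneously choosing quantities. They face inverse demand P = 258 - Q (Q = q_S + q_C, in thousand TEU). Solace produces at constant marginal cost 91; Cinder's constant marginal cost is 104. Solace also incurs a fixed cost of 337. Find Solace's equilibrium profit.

Solace's profit: π_S = (258 - Q)q_S - (91q_S). Setting ∂π_S/∂q_S = 0: 167 - 2q_S - (q_C) = 0.
Cinder's profit: π_C = (258 - Q)q_C - (104q_C). Setting ∂π_C/∂q_C = 0: 154 - 2q_C - (q_S) = 0.
Rearranging gives the reaction functions q_S = (167 - q_C)/2 and q_C = (154 - q_S)/2.
Solving the pair: q_S = 60, q_C = 47.
Price P = 258 - 107 = 151.
Solace's profit: (151 - 91)·60 - 337 = 3263.

3263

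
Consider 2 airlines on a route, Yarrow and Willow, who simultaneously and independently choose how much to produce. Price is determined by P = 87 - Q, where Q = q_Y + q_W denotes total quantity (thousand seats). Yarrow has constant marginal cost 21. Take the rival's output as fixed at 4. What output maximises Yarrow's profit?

31

With the rival's output fixed at 4, Yarrow's profit is π_Y = (87 - 4 - q_Y)q_Y - (21q_Y) = (83 - q_Y)q_Y - (21q_Y).
∂π_Y/∂q_Y = 62 - 2q_Y = 0, so q_Y = 31.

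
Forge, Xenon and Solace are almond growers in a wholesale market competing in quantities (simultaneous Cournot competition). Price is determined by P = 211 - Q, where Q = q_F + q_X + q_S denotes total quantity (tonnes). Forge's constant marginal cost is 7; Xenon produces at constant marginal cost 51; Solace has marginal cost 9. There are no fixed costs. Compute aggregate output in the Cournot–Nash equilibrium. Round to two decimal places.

141.50

Forge's profit: π_F = (211 - Q)q_F - (7q_F). Setting ∂π_F/∂q_F = 0: 204 - 2q_F - (q_X + q_S) = 0.
Xenon's first-order condition: 160 - 2q_X - (q_F + q_S) = 0.
Solace's profit: π_S = (211 - Q)q_S - (9q_S). Setting ∂π_S/∂q_S = 0: 202 - 2q_S - (q_F + q_X) = 0.
Summing all 3 equations gives 566 − 4Q = 0, hence Q = 283/2.
Back-substituting: q_F = (204 − 283/2) = 125/2, q_X = (160 − 283/2) = 37/2, q_S = (202 − 283/2) = 121/2.
Total output Q = 125/2 + 37/2 + 121/2 = 283/2.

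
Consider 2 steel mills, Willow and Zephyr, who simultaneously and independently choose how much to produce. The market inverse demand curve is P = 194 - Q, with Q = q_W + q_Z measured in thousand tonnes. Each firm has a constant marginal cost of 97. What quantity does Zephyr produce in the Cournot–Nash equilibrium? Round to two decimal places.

32.33

A representative firm's profit is π_i = q_i(194 - Q) - 97q_i.
First-order condition (treating rivals' output as given): 97 - 2q_i - q_j = 0.
By symmetry each firm produces the same amount; substituting q_j = q_i yields q_i = 97/3.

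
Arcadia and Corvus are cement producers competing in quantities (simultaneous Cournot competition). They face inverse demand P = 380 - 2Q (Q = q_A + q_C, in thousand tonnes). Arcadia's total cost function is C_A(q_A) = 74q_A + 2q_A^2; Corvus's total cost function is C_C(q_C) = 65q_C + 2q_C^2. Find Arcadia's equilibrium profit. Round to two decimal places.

3672.36

Arcadia's profit: π_A = (380 - 2Q)q_A - (74q_A + 2q_A²). Setting ∂π_A/∂q_A = 0: 306 - 8q_A - 2(q_C) = 0.
Corvus's profit: π_C = (380 - 2Q)q_C - (65q_C + 2q_C²). Setting ∂π_C/∂q_C = 0: 315 - 8q_C - 2(q_A) = 0.
Rearranging gives the reaction functions q_A = (306 - 2q_C)/8 and q_C = (315 - 2q_A)/8.
Substituting one into the other gives q_A = 303/10 and q_C = 159/5.
Price P = 380 - 2·(621/10) = 1279/5.
Arcadia's profit: (1279/5)·(303/10) - 74·(303/10) - 2(303/10)² = 3672.3600.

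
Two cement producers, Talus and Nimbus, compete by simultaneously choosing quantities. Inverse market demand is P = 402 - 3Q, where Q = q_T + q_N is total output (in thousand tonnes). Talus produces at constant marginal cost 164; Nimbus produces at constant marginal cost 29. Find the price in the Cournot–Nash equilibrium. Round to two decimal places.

Talus's profit: π_T = (402 - 3Q)q_T - (164q_T). Setting ∂π_T/∂q_T = 0: 238 - 6q_T - 3(q_N) = 0.
Nimbus's profit: π_N = (402 - 3Q)q_N - (29q_N). Setting ∂π_N/∂q_N = 0: 373 - 6q_N - 3(q_T) = 0.
So q_T = (238 - 3q_N)/6 and q_N = (373 - 3q_T)/6.
Solving the pair: q_T = 103/9, q_N = 508/9.
Total output Q = 611/9, so price P = 402 - 3·(611/9) = 595/3.

198.33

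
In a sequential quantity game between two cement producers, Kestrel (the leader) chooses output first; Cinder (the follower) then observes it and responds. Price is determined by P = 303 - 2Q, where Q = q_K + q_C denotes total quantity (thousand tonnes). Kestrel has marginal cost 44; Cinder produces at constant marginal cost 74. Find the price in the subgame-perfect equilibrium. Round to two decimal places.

116.25

The follower Cinder best-responds to any q_K: π_C = (303 - 2Q)q_C - 74q_C.
Setting the follower's marginal profit to zero, 229 - 2q_K - 4q_C = 0, i.e. q_C = (229 - 2q_K)/4.
The leader anticipates this reaction. Substituting into P = 303 - 2Q gives P = 377/2 - q_K, so π_K = (377/2 - q_K)q_K - 44q_K.
The leader's first-order condition 289/2 - 2q_K = 0 yields q_K = 289/4.
Then q_C = (229 - 2·(289/4))/4 = 169/8.
Total output Q = 747/8, so price P = 303 - 2·(747/8) = 465/4.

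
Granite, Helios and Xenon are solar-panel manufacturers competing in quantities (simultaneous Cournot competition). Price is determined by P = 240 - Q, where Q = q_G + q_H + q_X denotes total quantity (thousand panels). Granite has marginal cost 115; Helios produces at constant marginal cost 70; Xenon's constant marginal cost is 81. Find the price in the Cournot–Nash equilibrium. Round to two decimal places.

126.50

Granite's profit: π_G = (240 - Q)q_G - (115q_G). Setting ∂π_G/∂q_G = 0: 125 - 2q_G - (q_H + q_X) = 0.
Helios's profit: π_H = (240 - Q)q_H - (70q_H). Setting ∂π_H/∂q_H = 0: 170 - 2q_H - (q_G + q_X) = 0.
Xenon's first-order condition: 159 - 2q_X - (q_G + q_H) = 0.
Adding the 3 conditions: 454 − 2Q − 2Q = 0, i.e. Q = 227/2.
Back-substituting: q_G = (125 − 227/2) = 23/2, q_H = (170 − 227/2) = 113/2, q_X = (159 − 227/2) = 91/2.
Total output Q = 227/2, so price P = 240 - 227/2 = 253/2.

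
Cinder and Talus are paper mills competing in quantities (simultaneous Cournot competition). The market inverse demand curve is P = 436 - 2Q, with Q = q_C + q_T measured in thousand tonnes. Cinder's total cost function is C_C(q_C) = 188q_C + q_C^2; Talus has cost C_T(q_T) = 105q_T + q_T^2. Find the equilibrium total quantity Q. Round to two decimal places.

72.38

Cinder's profit: π_C = (436 - 2Q)q_C - (188q_C + q_C²). Setting ∂π_C/∂q_C = 0: 248 - 6q_C - 2(q_T) = 0.
Talus's profit: π_T = (436 - 2Q)q_T - (105q_T + q_T²). Setting ∂π_T/∂q_T = 0: 331 - 6q_T - 2(q_C) = 0.
So q_C = (248 - 2q_T)/6 and q_T = (331 - 2q_C)/6.
Solving the pair: q_C = 413/16, q_T = 745/16.
Total output Q = 413/16 + 745/16 = 579/8.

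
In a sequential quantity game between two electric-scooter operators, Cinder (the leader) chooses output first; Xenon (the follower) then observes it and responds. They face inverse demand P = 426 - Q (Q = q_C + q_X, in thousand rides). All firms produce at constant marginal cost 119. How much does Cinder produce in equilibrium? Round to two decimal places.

The follower Xenon best-responds to any q_C: π_X = (426 - Q)q_X - 119q_X.
∂π_X/∂q_X = 307 - q_C - 2q_X = 0 gives the reaction function q_X = (307 - q_C)/2.
The leader anticipates this reaction. Substituting into P = 426 - Q gives P = 545/2 - (1/2)q_C, so π_C = (545/2 - (1/2)q_C)q_C - 119q_C.
Maximising: ∂π_C/∂q_C = 307/2 - q_C = 0, giving q_C = 307/2.
Then q_X = (307 - 307/2)/2 = 307/4.

153.50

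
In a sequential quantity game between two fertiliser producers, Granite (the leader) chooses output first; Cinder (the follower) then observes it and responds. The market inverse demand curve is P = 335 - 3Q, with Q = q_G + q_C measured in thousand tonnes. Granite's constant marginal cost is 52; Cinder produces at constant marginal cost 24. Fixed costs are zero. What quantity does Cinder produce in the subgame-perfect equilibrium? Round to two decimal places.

30.58

The follower Cinder best-responds to any q_G: π_C = (335 - 3Q)q_C - 24q_C.
Setting the follower's marginal profit to zero, 311 - 3q_G - 6q_C = 0, i.e. q_C = (311 - 3q_G)/6.
The leader anticipates this reaction. Substituting into P = 335 - 3Q gives P = 359/2 - (3/2)q_G, so π_G = (359/2 - (3/2)q_G)q_G - 52q_G.
Leader FOC: 255/2 - 3q_G = 0, so q_G = 85/2.
Then q_C = (311 - 3·(85/2))/6 = 367/12.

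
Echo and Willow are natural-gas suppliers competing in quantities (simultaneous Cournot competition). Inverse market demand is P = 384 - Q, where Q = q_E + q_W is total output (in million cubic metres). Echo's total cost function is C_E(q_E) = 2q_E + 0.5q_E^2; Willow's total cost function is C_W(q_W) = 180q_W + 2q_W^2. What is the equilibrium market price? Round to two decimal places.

247.65

Echo's profit: π_E = (384 - Q)q_E - (2q_E + (1/2)q_E²). Setting ∂π_E/∂q_E = 0: 382 - 3q_E - (q_W) = 0.
Willow's first-order condition: 204 - 6q_W - (q_E) = 0.
So q_E = (382 - q_W)/3 and q_W = (204 - q_E)/6.
Solving the pair: q_E = 122.8235, q_W = 230/17.
Total output Q = 136.3529, so price P = 384 - 136.3529 = 247.6471.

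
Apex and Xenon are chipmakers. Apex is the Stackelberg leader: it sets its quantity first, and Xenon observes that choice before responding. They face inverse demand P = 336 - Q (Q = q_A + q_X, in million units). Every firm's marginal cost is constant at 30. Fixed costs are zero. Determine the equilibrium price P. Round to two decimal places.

The follower Xenon best-responds to any q_A: π_X = (336 - Q)q_X - 30q_X.
∂π_X/∂q_X = 306 - q_A - 2q_X = 0 gives the reaction function q_X = (306 - q_A)/2.
The leader anticipates this reaction. Substituting into P = 336 - Q gives P = 183 - (1/2)q_A, so π_A = (183 - (1/2)q_A)q_A - 30q_A.
Leader FOC: 153 - q_A = 0, so q_A = 153.
Then q_X = (306 - 153)/2 = 153/2.
Total output Q = 459/2, so price P = 336 - 459/2 = 213/2.

106.50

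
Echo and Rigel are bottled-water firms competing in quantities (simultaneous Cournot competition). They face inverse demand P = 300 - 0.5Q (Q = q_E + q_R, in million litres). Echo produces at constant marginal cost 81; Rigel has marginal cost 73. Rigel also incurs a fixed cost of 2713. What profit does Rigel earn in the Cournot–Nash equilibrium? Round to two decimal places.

9559.22

Echo's profit: π_E = (300 - 0.5Q)q_E - (81q_E). Setting ∂π_E/∂q_E = 0: 219 - q_E - (1/2)(q_R) = 0.
Rigel's profit: π_R = (300 - 0.5Q)q_R - (73q_R). Setting ∂π_R/∂q_R = 0: 227 - q_R - (1/2)(q_E) = 0.
Rearranging gives the reaction functions q_E = (219 - (1/2)q_R) and q_R = (227 - (1/2)q_E).
Substituting one into the other gives q_E = 422/3 and q_R = 470/3.
Price P = 300 - (1/2)·(892/3) = 454/3.
Rigel's profit: (454/3 - 73)·(470/3) - 2713 = 9559.2222.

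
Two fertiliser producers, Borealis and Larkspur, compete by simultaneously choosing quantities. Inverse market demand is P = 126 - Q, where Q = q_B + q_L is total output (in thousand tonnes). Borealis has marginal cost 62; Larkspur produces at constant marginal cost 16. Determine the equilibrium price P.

68

Borealis's profit: π_B = (126 - Q)q_B - (62q_B). Setting ∂π_B/∂q_B = 0: 64 - 2q_B - (q_L) = 0.
Larkspur's first-order condition: 110 - 2q_L - (q_B) = 0.
Rearranging gives the reaction functions q_B = (64 - q_L)/2 and q_L = (110 - q_B)/2.
Substituting one into the other gives q_B = 6 and q_L = 52.
Total output Q = 58, so price P = 126 - 58 = 68.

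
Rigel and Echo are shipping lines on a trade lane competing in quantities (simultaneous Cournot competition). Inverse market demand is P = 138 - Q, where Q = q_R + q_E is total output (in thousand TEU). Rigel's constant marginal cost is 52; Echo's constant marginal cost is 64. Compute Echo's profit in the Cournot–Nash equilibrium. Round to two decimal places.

427.11

Rigel's profit: π_R = (138 - Q)q_R - (52q_R). Setting ∂π_R/∂q_R = 0: 86 - 2q_R - (q_E) = 0.
Echo's first-order condition: 74 - 2q_E - (q_R) = 0.
Best responses: q_R = (86 - q_E)/2, q_E = (74 - q_R)/2.
Solving the pair: q_R = 98/3, q_E = 62/3.
Price P = 138 - 160/3 = 254/3.
Echo's profit: (254/3 - 64)·(62/3) = 427.1111.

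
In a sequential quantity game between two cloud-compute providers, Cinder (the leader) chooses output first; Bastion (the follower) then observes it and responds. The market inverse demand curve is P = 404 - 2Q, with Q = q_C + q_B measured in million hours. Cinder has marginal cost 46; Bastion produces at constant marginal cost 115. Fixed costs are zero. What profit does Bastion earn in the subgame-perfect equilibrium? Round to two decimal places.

712.53

Solve by backward induction. Given q_C, the follower Bastion maximises π_B = (404 - 2q_C - 2q_B)q_B - 115q_B.
∂π_B/∂q_B = 289 - 2q_C - 4q_B = 0 gives the reaction function q_B = (289 - 2q_C)/4.
The leader anticipates this reaction. Substituting into P = 404 - 2Q gives P = 519/2 - q_C, so π_C = (519/2 - q_C)q_C - 46q_C.
Maximising: ∂π_C/∂q_C = 427/2 - 2q_C = 0, giving q_C = 427/4.
Then q_B = (289 - 2·(427/4))/4 = 151/8.
Price P = 404 - 2·(1005/8) = 611/4.
Bastion's profit: (611/4 - 115)·(151/8) = 712.5313.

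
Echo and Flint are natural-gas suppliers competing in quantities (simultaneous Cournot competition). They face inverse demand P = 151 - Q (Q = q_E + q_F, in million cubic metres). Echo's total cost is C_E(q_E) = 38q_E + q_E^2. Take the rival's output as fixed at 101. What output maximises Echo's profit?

3

With the rival's output fixed at 101, Echo's profit is π_E = (151 - 101 - q_E)q_E - (38q_E + q_E²) = (50 - q_E)q_E - (38q_E + q_E²).
∂π_E/∂q_E = 12 - 4q_E = 0, so q_E = 3.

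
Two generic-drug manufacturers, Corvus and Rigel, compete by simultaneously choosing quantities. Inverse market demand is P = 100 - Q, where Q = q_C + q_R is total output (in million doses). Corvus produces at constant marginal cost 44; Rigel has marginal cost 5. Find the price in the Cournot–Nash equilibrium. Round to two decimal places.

49.67

Corvus's profit: π_C = (100 - Q)q_C - (44q_C). Setting ∂π_C/∂q_C = 0: 56 - 2q_C - (q_R) = 0.
Rigel's first-order condition: 95 - 2q_R - (q_C) = 0.
Best responses: q_C = (56 - q_R)/2, q_R = (95 - q_C)/2.
Substituting one into the other gives q_C = 17/3 and q_R = 134/3.
Total output Q = 151/3, so price P = 100 - 151/3 = 149/3.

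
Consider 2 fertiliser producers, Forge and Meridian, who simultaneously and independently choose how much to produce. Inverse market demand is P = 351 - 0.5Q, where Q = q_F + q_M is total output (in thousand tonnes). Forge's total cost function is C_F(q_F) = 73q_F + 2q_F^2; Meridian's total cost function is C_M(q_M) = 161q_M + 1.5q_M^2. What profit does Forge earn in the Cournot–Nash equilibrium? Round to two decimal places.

Forge's profit: π_F = (351 - 0.5Q)q_F - (73q_F + 2q_F²). Setting ∂π_F/∂q_F = 0: 278 - 5q_F - (1/2)(q_M) = 0.
Meridian's first-order condition: 190 - 4q_M - (1/2)(q_F) = 0.
So q_F = (278 - (1/2)q_M)/5 and q_M = (190 - (1/2)q_F)/4.
Substituting one into the other gives q_F = 51.4937 and q_M = 41.0633.
Price P = 351 - (1/2)·92.5570 = 304.7215.
Forge's profit: 304.7215·51.4937 - 73·51.4937 - 2·51.4937² = 6628.9954.

6629.00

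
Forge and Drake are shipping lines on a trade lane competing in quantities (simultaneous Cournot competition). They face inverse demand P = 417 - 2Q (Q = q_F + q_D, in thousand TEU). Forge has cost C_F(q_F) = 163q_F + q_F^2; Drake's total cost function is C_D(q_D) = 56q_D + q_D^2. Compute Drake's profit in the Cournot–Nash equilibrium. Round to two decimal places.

Forge's profit: π_F = (417 - 2Q)q_F - (163q_F + q_F²). Setting ∂π_F/∂q_F = 0: 254 - 6q_F - 2(q_D) = 0.
Drake's profit: π_D = (417 - 2Q)q_D - (56q_D + q_D²). Setting ∂π_D/∂q_D = 0: 361 - 6q_D - 2(q_F) = 0.
Best responses: q_F = (254 - 2q_D)/6, q_D = (361 - 2q_F)/6.
Substituting one into the other gives q_F = 401/16 and q_D = 829/16.
Price P = 417 - 2·(615/8) = 1053/4.
Drake's profit: (1053/4)·(829/16) - 56·(829/16) - (829/16)² = 8053.6055.

8053.61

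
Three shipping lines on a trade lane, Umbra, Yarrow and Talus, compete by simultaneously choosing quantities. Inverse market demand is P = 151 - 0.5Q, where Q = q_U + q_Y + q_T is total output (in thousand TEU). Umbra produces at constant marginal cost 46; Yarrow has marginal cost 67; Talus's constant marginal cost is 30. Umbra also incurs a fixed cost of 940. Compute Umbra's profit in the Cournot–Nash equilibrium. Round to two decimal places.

Umbra's profit: π_U = (151 - 0.5Q)q_U - (46q_U). Setting ∂π_U/∂q_U = 0: 105 - q_U - (1/2)(q_Y + q_T) = 0.
Yarrow's profit: π_Y = (151 - 0.5Q)q_Y - (67q_Y). Setting ∂π_Y/∂q_Y = 0: 84 - q_Y - (1/2)(q_U + q_T) = 0.
Talus's first-order condition: 121 - q_T - (1/2)(q_U + q_Y) = 0.
Adding the 3 first-order conditions: 310 − 2Q = 0, so Q = 155.
Back-substituting: q_U = (105 − 155/2)/(1/2) = 55, q_Y = (84 − 155/2)/(1/2) = 13, q_T = (121 − 155/2)/(1/2) = 87.
Price P = 151 - (1/2)·155 = 147/2.
Umbra's profit: (147/2 - 46)·55 - 940 = 1145/2.

572.50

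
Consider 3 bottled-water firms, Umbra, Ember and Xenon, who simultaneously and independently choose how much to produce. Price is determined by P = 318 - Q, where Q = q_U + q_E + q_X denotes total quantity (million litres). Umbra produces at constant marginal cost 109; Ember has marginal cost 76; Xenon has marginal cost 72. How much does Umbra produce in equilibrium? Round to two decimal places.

34.75

Umbra's profit: π_U = (318 - Q)q_U - (109q_U). Setting ∂π_U/∂q_U = 0: 209 - 2q_U - (q_E + q_X) = 0.
Ember's profit: π_E = (318 - Q)q_E - (76q_E). Setting ∂π_E/∂q_E = 0: 242 - 2q_E - (q_U + q_X) = 0.
Xenon's profit: π_X = (318 - Q)q_X - (72q_X). Setting ∂π_X/∂q_X = 0: 246 - 2q_X - (q_U + q_E) = 0.
Adding the 3 first-order conditions: 697 − 4Q = 0, so Q = 697/4.
Back-substituting: q_U = (209 − 697/4) = 139/4, q_E = (242 − 697/4) = 271/4, q_X = (246 − 697/4) = 287/4.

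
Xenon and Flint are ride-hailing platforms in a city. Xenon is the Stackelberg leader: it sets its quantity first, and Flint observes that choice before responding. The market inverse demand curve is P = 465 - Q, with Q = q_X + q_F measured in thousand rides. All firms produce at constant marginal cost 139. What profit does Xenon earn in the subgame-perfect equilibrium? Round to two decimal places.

Solve by backward induction. Given q_X, the follower Flint maximises π_F = (465 - q_X - q_F)q_F - 139q_F.
∂π_F/∂q_F = 326 - q_X - 2q_F = 0 gives the reaction function q_F = (326 - q_X)/2.
Xenon substitutes q_F(q_X) into its own profit: π_X = q_X(465 - q_X - (326 - q_X)/2) - 139q_X = (302 - (1/2)q_X)q_X - 139q_X.
The leader's first-order condition 163 - q_X = 0 yields q_X = 163.
Then q_F = (326 - 163)/2 = 163/2.
Price P = 465 - 489/2 = 441/2.
Xenon's profit: (441/2 - 139)·163 = 13284.5000.

13284.50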